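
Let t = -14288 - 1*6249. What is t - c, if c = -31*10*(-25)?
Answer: -28287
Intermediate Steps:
c = 7750 (c = -310*(-25) = 7750)
t = -20537 (t = -14288 - 6249 = -20537)
t - c = -20537 - 1*7750 = -20537 - 7750 = -28287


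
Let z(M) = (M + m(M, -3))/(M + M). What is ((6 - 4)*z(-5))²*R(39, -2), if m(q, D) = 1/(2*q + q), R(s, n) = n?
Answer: -11552/5625 ≈ -2.0537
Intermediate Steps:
m(q, D) = 1/(3*q)
z(M) = (M + 1/(3*M))/(2*M) (z(M) = (M + 1/(3*M))/(M + M) = (M + 1/(3*M))/((2*M)) = (M + 1/(3*M))*(1/(2*M)) = (M + 1/(3*M))/(2*M))
((6 - 4)*z(-5))²*R(39, -2) = ((6 - 4)*(½ + (⅙)/(-5)²))²*(-2) = (2*(½ + (⅙)*(1/25)))²*(-2) = (2*(½ + 1/150))²*(-2) = (2*(38/75))²*(-2) = (76/75)²*(-2) = (5776/5625)*(-2) = -11552/5625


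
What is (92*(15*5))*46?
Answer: 317400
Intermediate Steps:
(92*(15*5))*46 = (92*75)*46 = 6900*46 = 317400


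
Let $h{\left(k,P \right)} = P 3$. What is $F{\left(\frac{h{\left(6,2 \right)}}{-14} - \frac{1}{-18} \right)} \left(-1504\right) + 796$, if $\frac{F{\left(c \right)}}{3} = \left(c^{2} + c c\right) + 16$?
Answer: $- \frac{96118076}{1323} \approx -72652.0$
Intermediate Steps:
$h{\left(k,P \right)} = 3 P$
$F{\left(c \right)} = 48 + 6 c^{2}$ ($F{\left(c \right)} = 3 \left(\left(c^{2} + c c\right) + 16\right) = 3 \left(\left(c^{2} + c^{2}\right) + 16\right) = 3 \left(2 c^{2} + 16\right) = 3 \left(16 + 2 c^{2}\right) = 48 + 6 c^{2}$)
$F{\left(\frac{h{\left(6,2 \right)}}{-14} - \frac{1}{-18} \right)} \left(-1504\right) + 796 = \left(48 + 6 \left(\frac{3 \cdot 2}{-14} - \frac{1}{-18}\right)^{2}\right) \left(-1504\right) + 796 = \left(48 + 6 \left(6 \left(- \frac{1}{14}\right) - - \frac{1}{18}\right)^{2}\right) \left(-1504\right) + 796 = \left(48 + 6 \left(- \frac{3}{7} + \frac{1}{18}\right)^{2}\right) \left(-1504\right) + 796 = \left(48 + 6 \left(- \frac{47}{126}\right)^{2}\right) \left(-1504\right) + 796 = \left(48 + 6 \cdot \frac{2209}{15876}\right) \left(-1504\right) + 796 = \left(48 + \frac{2209}{2646}\right) \left(-1504\right) + 796 = \frac{129217}{2646} \left(-1504\right) + 796 = - \frac{97171184}{1323} + 796 = - \frac{96118076}{1323}$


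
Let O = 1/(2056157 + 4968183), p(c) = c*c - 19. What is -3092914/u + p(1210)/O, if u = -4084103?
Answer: 42001743228493801534/4084103 ≈ 1.0284e+13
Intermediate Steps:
p(c) = -19 + c**2 (p(c) = c**2 - 19 = -19 + c**2)
O = 1/7024340 ≈ 1.4236e-7
-3092914/u + p(1210)/O = -3092914/(-4084103) + (-19 + 1210**2)/(1/7024340) = -3092914*(-1/4084103) + (-19 + 1464100)*7024340 = 3092914/4084103 + 1464081*7024340 = 3092914/4084103 + 10284202731540 = 42001743228493801534/4084103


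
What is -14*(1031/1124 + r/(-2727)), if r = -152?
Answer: -20876695/1532574 ≈ -13.622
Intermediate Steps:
-14*(1031/1124 + r/(-2727)) = -14*(1031/1124 - 152/(-2727)) = -14*(1031*(1/1124) - 152*(-1/2727)) = -14*(1031/1124 + 152/2727) = -14*2982385/3065148 = -20876695/1532574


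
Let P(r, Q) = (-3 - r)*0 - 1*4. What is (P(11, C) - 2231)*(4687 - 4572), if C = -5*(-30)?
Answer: -257025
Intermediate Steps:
C = 150
P(r, Q) = -4 (P(r, Q) = 0 - 4 = -4)
(P(11, C) - 2231)*(4687 - 4572) = (-4 - 2231)*(4687 - 4572) = -2235*115 = -257025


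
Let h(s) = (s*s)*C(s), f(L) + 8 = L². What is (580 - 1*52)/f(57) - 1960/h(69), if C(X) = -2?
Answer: 5689988/15430401 ≈ 0.36875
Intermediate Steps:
f(L) = -8 + L²
h(s) = -2*s² (h(s) = (s*s)*(-2) = s²*(-2) = -2*s²)
(580 - 1*52)/f(57) - 1960/h(69) = (580 - 1*52)/(-8 + 57²) - 1960/((-2*69²)) = (580 - 52)/(-8 + 3249) - 1960/((-2*4761)) = 528/3241 - 1960/(-9522) = 528*(1/3241) - 1960*(-1/9522) = 528/3241 + 980/4761 = 5689988/15430401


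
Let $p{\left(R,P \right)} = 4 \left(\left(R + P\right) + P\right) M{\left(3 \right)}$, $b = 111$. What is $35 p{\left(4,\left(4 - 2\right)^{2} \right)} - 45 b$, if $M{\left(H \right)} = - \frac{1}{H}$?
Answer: $-5555$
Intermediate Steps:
$p{\left(R,P \right)} = - \frac{8 P}{3} - \frac{4 R}{3}$ ($p{\left(R,P \right)} = 4 \left(\left(R + P\right) + P\right) \left(- \frac{1}{3}\right) = 4 \left(\left(P + R\right) + P\right) \left(\left(-1\right) \frac{1}{3}\right) = 4 \left(R + 2 P\right) \left(- \frac{1}{3}\right) = \left(4 R + 8 P\right) \left(- \frac{1}{3}\right) = - \frac{8 P}{3} - \frac{4 R}{3}$)
$35 p{\left(4,\left(4 - 2\right)^{2} \right)} - 45 b = 35 \left(- \frac{8 \left(4 - 2\right)^{2}}{3} - \frac{16}{3}\right) - 4995 = 35 \left(- \frac{8 \cdot 2^{2}}{3} - \frac{16}{3}\right) - 4995 = 35 \left(\left(- \frac{8}{3}\right) 4 - \frac{16}{3}\right) - 4995 = 35 \left(- \frac{32}{3} - \frac{16}{3}\right) - 4995 = 35 \left(-16\right) - 4995 = -560 - 4995 = -5555$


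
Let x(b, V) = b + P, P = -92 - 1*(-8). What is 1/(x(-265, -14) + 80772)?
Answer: 1/80423 ≈ 1.2434e-5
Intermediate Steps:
P = -84 (P = -92 + 8 = -84)
x(b, V) = -84 + b (x(b, V) = b - 84 = -84 + b)
1/(x(-265, -14) + 80772) = 1/((-84 - 265) + 80772) = 1/(-349 + 80772) = 1/80423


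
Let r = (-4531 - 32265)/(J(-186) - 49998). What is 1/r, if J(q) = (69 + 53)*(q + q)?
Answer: 47691/18398 ≈ 2.5922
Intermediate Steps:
J(q) = 244*q (J(q) = 122*(2*q) = 244*q)
r = 18398/47691 (r = (-4531 - 32265)/(244*(-186) - 49998) = -36796/(-45384 - 49998) = -36796/(-95382) = -36796*(-1/95382) = 18398/47691 ≈ 0.38578)
1/r = 1/(18398/47691) = 47691/18398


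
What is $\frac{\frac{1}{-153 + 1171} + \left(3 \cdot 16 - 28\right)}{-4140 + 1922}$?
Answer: $- \frac{20361}{2257924} \approx -0.0090176$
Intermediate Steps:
$\frac{\frac{1}{-153 + 1171} + \left(3 \cdot 16 - 28\right)}{-4140 + 1922} = \frac{\frac{1}{1018} + \left(48 - 28\right)}{-2218} = \left(\frac{1}{1018} + 20\right) \left(- \frac{1}{2218}\right) = \frac{20361}{1018} \left(- \frac{1}{2218}\right) = - \frac{20361}{2257924}$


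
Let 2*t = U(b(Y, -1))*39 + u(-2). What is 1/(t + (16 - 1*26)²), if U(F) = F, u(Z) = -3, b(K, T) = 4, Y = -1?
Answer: 2/353 ≈ 0.0056657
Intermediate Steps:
t = 153/2 (t = (4*39 - 3)/2 = (156 - 3)/2 = (½)*153 = 153/2 ≈ 76.500)
1/(t + (16 - 1*26)²) = 1/(153/2 + (16 - 1*26)²) = 1/(153/2 + (16 - 26)²) = 1/(153/2 + (-10)²) = 1/(153/2 + 100) = 1/(353/2) = 2/353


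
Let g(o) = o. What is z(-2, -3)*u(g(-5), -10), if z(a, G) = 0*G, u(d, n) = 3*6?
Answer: 0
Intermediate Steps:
u(d, n) = 18
z(a, G) = 0
z(-2, -3)*u(g(-5), -10) = 0*18 = 0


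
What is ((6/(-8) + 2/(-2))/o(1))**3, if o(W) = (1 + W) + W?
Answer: -343/1728 ≈ -0.19850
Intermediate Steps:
o(W) = 1 + 2*W
((6/(-8) + 2/(-2))/o(1))**3 = ((6/(-8) + 2/(-2))/(1 + 2*1))**3 = ((6*(-1/8) + 2*(-1/2))/(1 + 2))**3 = ((-3/4 - 1)/3)**3 = (-7/4*1/3)**3 = (-7/12)**3 = -343/1728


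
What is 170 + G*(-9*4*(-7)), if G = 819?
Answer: 206558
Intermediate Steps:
170 + G*(-9*4*(-7)) = 170 + 819*(-9*4*(-7)) = 170 + 819*(-36*(-7)) = 170 + 819*252 = 170 + 206388 = 206558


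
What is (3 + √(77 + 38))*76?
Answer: 228 + 76*√115 ≈ 1043.0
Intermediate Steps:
(3 + √(77 + 38))*76 = (3 + √115)*76 = 228 + 76*√115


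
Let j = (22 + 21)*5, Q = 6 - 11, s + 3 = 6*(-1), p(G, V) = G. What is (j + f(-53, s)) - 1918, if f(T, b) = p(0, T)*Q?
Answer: -1703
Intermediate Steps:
s = -9 (s = -3 + 6*(-1) = -3 - 6 = -9)
Q = -5
j = 215 (j = 43*5 = 215)
f(T, b) = 0 (f(T, b) = 0*(-5) = 0)
(j + f(-53, s)) - 1918 = (215 + 0) - 1918 = 215 - 1918 = -1703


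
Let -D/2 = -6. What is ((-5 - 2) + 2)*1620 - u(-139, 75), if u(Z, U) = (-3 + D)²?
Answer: -8181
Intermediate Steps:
D = 12 (D = -2*(-6) = 12)
u(Z, U) = 81 (u(Z, U) = (-3 + 12)² = 9² = 81)
((-5 - 2) + 2)*1620 - u(-139, 75) = ((-5 - 2) + 2)*1620 - 1*81 = (-7 + 2)*1620 - 81 = -5*1620 - 81 = -8100 - 81 = -8181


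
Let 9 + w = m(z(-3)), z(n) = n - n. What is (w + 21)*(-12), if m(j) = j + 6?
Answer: -216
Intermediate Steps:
z(n) = 0
m(j) = 6 + j
w = -3 (w = -9 + (6 + 0) = -9 + 6 = -3)
(w + 21)*(-12) = (-3 + 21)*(-12) = 18*(-12) = -216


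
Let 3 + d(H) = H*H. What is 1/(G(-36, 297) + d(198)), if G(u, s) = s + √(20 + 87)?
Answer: 39498/1560091897 - √107/1560091897 ≈ 2.5311e-5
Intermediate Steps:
G(u, s) = s + √107
d(H) = -3 + H² (d(H) = -3 + H*H = -3 + H²)
1/(G(-36, 297) + d(198)) = 1/((297 + √107) + (-3 + 198²)) = 1/((297 + √107) + (-3 + 39204)) = 1/((297 + √107) + 39201) = 1/(39498 + √107)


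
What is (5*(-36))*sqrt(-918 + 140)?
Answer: -180*I*sqrt(778) ≈ -5020.7*I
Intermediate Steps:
(5*(-36))*sqrt(-918 + 140) = -180*I*sqrt(778)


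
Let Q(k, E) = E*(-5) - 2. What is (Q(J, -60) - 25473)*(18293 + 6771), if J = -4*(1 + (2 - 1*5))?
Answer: -630986200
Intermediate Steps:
J = 8 (J = -4*(1 + (2 - 5)) = -4*(1 - 3) = -4*(-2) = 8)
Q(k, E) = -2 - 5*E (Q(k, E) = -5*E - 2 = -2 - 5*E)
(Q(J, -60) - 25473)*(18293 + 6771) = ((-2 - 5*(-60)) - 25473)*(18293 + 6771) = ((-2 + 300) - 25473)*25064 = (298 - 25473)*25064 = -25175*25064 = -630986200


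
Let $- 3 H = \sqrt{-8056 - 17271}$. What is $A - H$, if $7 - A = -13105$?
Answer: $13112 + \frac{i \sqrt{25327}}{3} \approx 13112.0 + 53.048 i$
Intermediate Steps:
$A = 13112$ ($A = 7 - -13105 = 7 + 13105 = 13112$)
$H = - \frac{i \sqrt{25327}}{3}$ ($H = - \frac{\sqrt{-8056 - 17271}}{3} = - \frac{\sqrt{-25327}}{3} = - \frac{i \sqrt{25327}}{3} \approx - 53.048 i$)
$A - H = 13112 - - \frac{i \sqrt{25327}}{3} = 13112 + \frac{i \sqrt{25327}}{3}$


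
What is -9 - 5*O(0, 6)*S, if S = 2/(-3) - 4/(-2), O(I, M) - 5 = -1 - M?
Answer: 13/3 ≈ 4.3333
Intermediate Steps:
O(I, M) = 4 - M (O(I, M) = 5 + (-1 - M) = 4 - M)
S = 4/3 (S = 2*(-⅓) - 4*(-½) = -⅔ + 2 = 4/3 ≈ 1.3333)
-9 - 5*O(0, 6)*S = -9 - 5*(4 - 1*6)*4/3 = -9 - 5*(4 - 6)*4/3 = -9 - (-10)*4/3 = -9 - 5*(-8/3) = -9 + 40/3 = 13/3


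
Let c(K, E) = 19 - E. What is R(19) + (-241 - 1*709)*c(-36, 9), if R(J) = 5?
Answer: -9495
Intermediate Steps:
R(19) + (-241 - 1*709)*c(-36, 9) = 5 + (-241 - 1*709)*(19 - 1*9) = 5 + (-241 - 709)*(19 - 9) = 5 - 950*10 = 5 - 9500 = -9495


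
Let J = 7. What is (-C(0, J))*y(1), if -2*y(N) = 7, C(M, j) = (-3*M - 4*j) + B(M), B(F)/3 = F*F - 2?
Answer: -119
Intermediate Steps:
B(F) = -6 + 3*F**2 (B(F) = 3*(F*F - 2) = 3*(F**2 - 2) = 3*(-2 + F**2) = -6 + 3*F**2)
C(M, j) = -6 - 4*j - 3*M + 3*M**2 (C(M, j) = (-3*M - 4*j) + (-6 + 3*M**2) = (-4*j - 3*M) + (-6 + 3*M**2) = -6 - 4*j - 3*M + 3*M**2)
y(N) = -7/2 (y(N) = -1/2*7 = -7/2)
(-C(0, J))*y(1) = -(-6 - 4*7 - 3*0 + 3*0**2)*(-7/2) = -(-6 - 28 + 0 + 3*0)*(-7/2) = -(-6 - 28 + 0 + 0)*(-7/2) = -1*(-34)*(-7/2) = 34*(-7/2) = -119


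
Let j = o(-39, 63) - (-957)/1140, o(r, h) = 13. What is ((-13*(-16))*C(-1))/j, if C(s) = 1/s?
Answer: -79040/5259 ≈ -15.029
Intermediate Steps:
j = 5259/380 (j = 13 - (-957)/1140 = 13 - 1*(-319/380) = 13 + 319/380 = 5259/380 ≈ 13.839)
((-13*(-16))*C(-1))/j = (-13*(-16)/(-1))/(5259/380) = (208*(-1))*(380/5259) = -208*380/5259 = -79040/5259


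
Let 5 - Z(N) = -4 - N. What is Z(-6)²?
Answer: 9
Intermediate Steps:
Z(N) = 9 + N (Z(N) = 5 - (-4 - N) = 5 + (4 + N) = 9 + N)
Z(-6)² = (9 - 6)² = 3² = 9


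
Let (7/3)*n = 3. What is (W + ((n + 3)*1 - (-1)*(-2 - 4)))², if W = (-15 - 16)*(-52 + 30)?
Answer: 22676644/49 ≈ 4.6279e+5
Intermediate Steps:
n = 9/7 (n = (3/7)*3 = 9/7 ≈ 1.2857)
W = 682 (W = -31*(-22) = 682)
(W + ((n + 3)*1 - (-1)*(-2 - 4)))² = (682 + ((9/7 + 3)*1 - (-1)*(-2 - 4)))² = (682 + ((30/7)*1 - (-1)*(-6)))² = (682 + (30/7 - 1*6))² = (682 + (30/7 - 6))² = (682 - 12/7)² = (4762/7)² = 22676644/49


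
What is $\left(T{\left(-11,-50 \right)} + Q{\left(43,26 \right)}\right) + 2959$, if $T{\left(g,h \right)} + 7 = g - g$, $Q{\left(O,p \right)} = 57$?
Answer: $3009$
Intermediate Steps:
$T{\left(g,h \right)} = -7$ ($T{\left(g,h \right)} = -7 + \left(g - g\right) = -7 + 0 = -7$)
$\left(T{\left(-11,-50 \right)} + Q{\left(43,26 \right)}\right) + 2959 = \left(-7 + 57\right) + 2959 = 50 + 2959 = 3009$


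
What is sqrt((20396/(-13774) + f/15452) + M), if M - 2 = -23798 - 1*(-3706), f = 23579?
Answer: I*sqrt(56878552226691775923)/53208962 ≈ 141.74*I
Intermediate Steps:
M = -20090 (M = 2 + (-23798 - 1*(-3706)) = 2 + (-23798 + 3706) = 2 - 20092 = -20090)
sqrt((20396/(-13774) + f/15452) + M) = sqrt((20396/(-13774) + 23579/15452) - 20090) = sqrt((20396*(-1/13774) + 23579*(1/15452)) - 20090) = sqrt((-10198/6887 + 23579/15452) - 20090) = sqrt(4809077/106417924 - 20090) = sqrt(-2137931284083/106417924) = I*sqrt(56878552226691775923)/53208962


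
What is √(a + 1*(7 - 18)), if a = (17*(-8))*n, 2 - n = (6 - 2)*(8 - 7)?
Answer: 3*√29 ≈ 16.155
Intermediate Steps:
n = -2 (n = 2 - (6 - 2)*(8 - 7) = 2 - 4 = -2)
a = 272 (a = (17*(-8))*(-2) = -136*(-2) = 272)
√(a + 1*(7 - 18)) = √(272 + 1*(7 - 18)) = √(272 + 1*(-11)) = √(272 - 11) = √261 = 3*√29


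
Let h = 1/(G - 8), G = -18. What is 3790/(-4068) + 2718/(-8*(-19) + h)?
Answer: 15139063/892926 ≈ 16.954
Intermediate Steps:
h = -1/26 (h = 1/(-18 - 8) = 1/(-26) = -1/26 ≈ -0.038462)
3790/(-4068) + 2718/(-8*(-19) + h) = 3790/(-4068) + 2718/(-8*(-19) - 1/26) = 3790*(-1/4068) + 2718/(152 - 1/26) = -1895/2034 + 2718/(3951/26) = -1895/2034 + 2718*(26/3951) = -1895/2034 + 7852/439 = 15139063/892926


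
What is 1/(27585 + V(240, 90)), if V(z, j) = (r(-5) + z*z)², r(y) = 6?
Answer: 1/3318478821 ≈ 3.0134e-10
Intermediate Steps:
V(z, j) = (6 + z²)² (V(z, j) = (6 + z*z)² = (6 + z²)²)
1/(27585 + V(240, 90)) = 1/(27585 + (6 + 240²)²) = 1/(27585 + (6 + 57600)²) = 1/(27585 + 57606²) = 1/(27585 + 3318451236) = 1/3318478821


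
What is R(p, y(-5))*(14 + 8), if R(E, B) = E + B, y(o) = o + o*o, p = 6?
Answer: 572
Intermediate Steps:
y(o) = o + o**2
R(E, B) = B + E
R(p, y(-5))*(14 + 8) = (-5*(1 - 5) + 6)*(14 + 8) = (-5*(-4) + 6)*22 = (20 + 6)*22 = 26*22 = 572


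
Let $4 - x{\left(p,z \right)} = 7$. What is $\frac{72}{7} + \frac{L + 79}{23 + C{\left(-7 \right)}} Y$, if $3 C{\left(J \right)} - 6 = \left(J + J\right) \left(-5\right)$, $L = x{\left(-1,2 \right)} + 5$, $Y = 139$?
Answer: $\frac{246879}{1015} \approx 243.23$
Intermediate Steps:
$x{\left(p,z \right)} = -3$ ($x{\left(p,z \right)} = 4 - 7 = -3$)
$L = 2$ ($L = -3 + 5 = 2$)
$C{\left(J \right)} = 2 - \frac{10 J}{3}$ ($C{\left(J \right)} = 2 + \frac{\left(J + J\right) \left(-5\right)}{3} = 2 + \frac{2 J \left(-5\right)}{3} = 2 + \frac{\left(-10\right) J}{3} = 2 - \frac{10 J}{3}$)
$\frac{72}{7} + \frac{L + 79}{23 + C{\left(-7 \right)}} Y = \frac{72}{7} + \frac{2 + 79}{23 + \left(2 - - \frac{70}{3}\right)} 139 = 72 \cdot \frac{1}{7} + \frac{81}{23 + \left(2 + \frac{70}{3}\right)} 139 = \frac{72}{7} + \frac{81}{23 + \frac{76}{3}} \cdot 139 = \frac{72}{7} + \frac{81}{\frac{145}{3}} \cdot 139 = \frac{72}{7} + 81 \cdot \frac{3}{145} \cdot 139 = \frac{72}{7} + \frac{243}{145} \cdot 139 = \frac{72}{7} + \frac{33777}{145} = \frac{246879}{1015}$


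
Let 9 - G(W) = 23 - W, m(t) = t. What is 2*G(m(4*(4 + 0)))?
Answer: 4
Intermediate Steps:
G(W) = -14 + W (G(W) = 9 - (23 - W) = 9 + (-23 + W) = -14 + W)
2*G(m(4*(4 + 0))) = 2*(-14 + 4*(4 + 0)) = 2*(-14 + 4*4) = 2*(-14 + 16) = 2*2 = 4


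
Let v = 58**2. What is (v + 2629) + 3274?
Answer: 9267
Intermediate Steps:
v = 3364
(v + 2629) + 3274 = (3364 + 2629) + 3274 = 5993 + 3274 = 9267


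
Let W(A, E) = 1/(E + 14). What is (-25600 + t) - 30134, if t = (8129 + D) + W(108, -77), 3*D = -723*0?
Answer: -2999116/63 ≈ -47605.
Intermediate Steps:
W(A, E) = 1/(14 + E)
D = 0 (D = (-723*0)/3 = (⅓)*0 = 0)
t = 512126/63 (t = (8129 + 0) + 1/(14 - 77) = 8129 + 1/(-63) = 8129 - 1/63 = 512126/63 ≈ 8129.0)
(-25600 + t) - 30134 = (-25600 + 512126/63) - 30134 = -1100674/63 - 30134 = -2999116/63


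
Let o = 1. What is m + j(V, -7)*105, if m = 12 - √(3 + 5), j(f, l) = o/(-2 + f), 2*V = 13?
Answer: 106/3 - 2*√2 ≈ 32.505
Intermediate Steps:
V = 13/2 (V = (½)*13 = 13/2 ≈ 6.5000)
j(f, l) = 1/(-2 + f)
m = 12 - 2*√2 (m = 12 - √8 = 12 - 2*√2 ≈ 9.1716)
m + j(V, -7)*105 = (12 - 2*√2) + 105/(-2 + 13/2) = (12 - 2*√2) + 105/(9/2) = (12 - 2*√2) + (2/9)*105 = (12 - 2*√2) + 70/3 = 106/3 - 2*√2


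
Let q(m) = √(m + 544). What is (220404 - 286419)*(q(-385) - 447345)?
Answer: 29531480175 - 66015*√159 ≈ 2.9531e+10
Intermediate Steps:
q(m) = √(544 + m)
(220404 - 286419)*(q(-385) - 447345) = (220404 - 286419)*(√(544 - 385) - 447345) = -66015*(√159 - 447345) = -66015*(-447345 + √159) = 29531480175 - 66015*√159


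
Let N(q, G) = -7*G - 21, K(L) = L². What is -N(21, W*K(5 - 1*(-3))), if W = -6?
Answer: -2667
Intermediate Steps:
N(q, G) = -21 - 7*G
-N(21, W*K(5 - 1*(-3))) = -(-21 - (-42)*(5 - 1*(-3))²) = -(-21 - (-42)*(5 + 3)²) = -(-21 - (-42)*8²) = -(-21 - (-42)*64) = -(-21 - 7*(-384)) = -(-21 + 2688) = -1*2667 = -2667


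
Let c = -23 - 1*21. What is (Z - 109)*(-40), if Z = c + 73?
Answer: 3200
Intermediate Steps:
c = -44 (c = -23 - 21 = -44)
Z = 29 (Z = -44 + 73 = 29)
(Z - 109)*(-40) = (29 - 109)*(-40) = -80*(-40) = 3200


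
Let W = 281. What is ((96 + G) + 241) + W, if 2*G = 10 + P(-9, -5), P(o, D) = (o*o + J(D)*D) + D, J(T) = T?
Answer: 1347/2 ≈ 673.50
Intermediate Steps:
P(o, D) = D + D² + o² (P(o, D) = (o*o + D*D) + D = (o² + D²) + D = (D² + o²) + D = D + D² + o²)
G = 111/2 (G = (10 + (-5 + (-5)² + (-9)²))/2 = (10 + (-5 + 25 + 81))/2 = (10 + 101)/2 = (½)*111 = 111/2 ≈ 55.500)
((96 + G) + 241) + W = ((96 + 111/2) + 241) + 281 = (303/2 + 241) + 281 = 785/2 + 281 = 1347/2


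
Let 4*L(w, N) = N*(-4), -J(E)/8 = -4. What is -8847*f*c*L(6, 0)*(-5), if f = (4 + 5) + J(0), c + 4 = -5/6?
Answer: 0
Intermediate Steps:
c = -29/6 (c = -4 - 5/6 = -4 + (⅙)*(-5) = -4 - ⅚ = -29/6 ≈ -4.8333)
J(E) = 32 (J(E) = -8*(-4) = 32)
L(w, N) = -N (L(w, N) = (N*(-4))/4 = (-4*N)/4 = -N)
f = 41 (f = (4 + 5) + 32 = 9 + 32 = 41)
-8847*f*c*L(6, 0)*(-5) = -8847*41*(-29/6)*-1*0*(-5) = -(-3506361)*0*(-5)/2 = -(-3506361)*0/2 = -8847*0 = 0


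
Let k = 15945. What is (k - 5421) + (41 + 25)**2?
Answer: 14880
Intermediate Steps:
(k - 5421) + (41 + 25)**2 = (15945 - 5421) + (41 + 25)**2 = 10524 + 66**2 = 10524 + 4356 = 14880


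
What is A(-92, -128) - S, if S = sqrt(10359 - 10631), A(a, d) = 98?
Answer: 98 - 4*I*sqrt(17) ≈ 98.0 - 16.492*I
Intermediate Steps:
S = 4*I*sqrt(17) (S = sqrt(-272) = 4*I*sqrt(17) ≈ 16.492*I)
A(-92, -128) - S = 98 - 4*I*sqrt(17)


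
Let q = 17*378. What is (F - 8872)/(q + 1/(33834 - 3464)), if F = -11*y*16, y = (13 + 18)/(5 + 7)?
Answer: -849752600/585472863 ≈ -1.4514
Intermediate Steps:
y = 31/12 ≈ 2.5833
F = -1364/3 (F = -11*31/12*16 = -341/12*16 = -1364/3 ≈ -454.67)
q = 6426
(F - 8872)/(q + 1/(33834 - 3464)) = (-1364/3 - 8872)/(6426 + 1/(33834 - 3464)) = -27980/(3*(6426 + 1/30370)) = -27980/(3*195157621/30370) = -27980/3*30370/195157621 = -849752600/585472863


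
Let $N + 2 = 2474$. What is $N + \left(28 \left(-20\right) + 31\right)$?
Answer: $1943$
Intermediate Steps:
$N = 2472$ ($N = -2 + 2474 = 2472$)
$N + \left(28 \left(-20\right) + 31\right) = 2472 + \left(28 \left(-20\right) + 31\right) = 2472 + \left(-560 + 31\right) = 2472 - 529 = 1943$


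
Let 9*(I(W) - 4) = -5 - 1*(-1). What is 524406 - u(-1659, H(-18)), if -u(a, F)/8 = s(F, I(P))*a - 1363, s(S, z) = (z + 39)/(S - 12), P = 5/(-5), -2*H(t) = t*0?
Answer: 5045116/9 ≈ 5.6057e+5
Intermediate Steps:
H(t) = 0 (H(t) = -t*0/2 = -1/2*0 = 0)
P = -1 (P = 5*(-1/5) = -1)
I(W) = 32/9 (I(W) = 4 + (-5 - 1*(-1))/9 = 4 + (-5 + 1)/9 = 4 + (1/9)*(-4) = 4 - 4/9 = 32/9)
s(S, z) = (39 + z)/(-12 + S)
u(a, F) = 10904 - 3064*a/(9*(-12 + F)) (u(a, F) = -8*(((39 + 32/9)/(-12 + F))*a - 1363) = -8*(((383/9)/(-12 + F))*a - 1363) = -8*((383/(9*(-12 + F)))*a - 1363) = -8*(383*a/(9*(-12 + F)) - 1363) = -8*(-1363 + 383*a/(9*(-12 + F))) = 10904 - 3064*a/(9*(-12 + F)))
524406 - u(-1659, H(-18)) = 524406 - 8*(-147204 - 383*(-1659) + 12267*0)/(9*(-12 + 0)) = 524406 - 8*(-147204 + 635397 + 0)/(9*(-12)) = 524406 - 8*(-1)*488193/(9*12) = 524406 - 1*(-325462/9) = 524406 + 325462/9 = 5045116/9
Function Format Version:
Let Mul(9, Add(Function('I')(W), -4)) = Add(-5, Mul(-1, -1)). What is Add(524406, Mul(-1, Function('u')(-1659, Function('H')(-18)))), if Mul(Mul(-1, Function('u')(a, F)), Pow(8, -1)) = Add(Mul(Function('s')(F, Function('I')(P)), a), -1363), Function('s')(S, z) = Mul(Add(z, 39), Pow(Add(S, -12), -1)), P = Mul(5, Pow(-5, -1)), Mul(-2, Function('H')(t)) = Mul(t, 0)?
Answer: Rational(5045116, 9) ≈ 5.6057e+5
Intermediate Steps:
Function('H')(t) = 0 (Function('H')(t) = Mul(Rational(-1, 2), Mul(t, 0)) = Mul(Rational(-1, 2), 0) = 0)
P = -1 (P = Mul(5, Rational(-1, 5)) = -1)
Function('I')(W) = Rational(32, 9) (Function('I')(W) = Add(4, Mul(Rational(1, 9), Add(-5, Mul(-1, -1)))) = Add(4, Mul(Rational(1, 9), Add(-5, 1))) = Add(4, Mul(Rational(1, 9), -4)) = Add(4, Rational(-4, 9)) = Rational(32, 9))
Function('s')(S, z) = Mul(Pow(Add(-12, S), -1), Add(39, z)) (Function('s')(S, z) = Mul(Add(39, z), Pow(Add(-12, S), -1)) = Mul(Pow(Add(-12, S), -1), Add(39, z)))
Function('u')(a, F) = Add(10904, Mul(Rational(-3064, 9), a, Pow(Add(-12, F), -1))) (Function('u')(a, F) = Mul(-8, Add(Mul(Mul(Pow(Add(-12, F), -1), Add(39, Rational(32, 9))), a), -1363)) = Mul(-8, Add(Mul(Mul(Pow(Add(-12, F), -1), Rational(383, 9)), a), -1363)) = Mul(-8, Add(Mul(Mul(Rational(383, 9), Pow(Add(-12, F), -1)), a), -1363)) = Mul(-8, Add(Mul(Rational(383, 9), a, Pow(Add(-12, F), -1)), -1363)) = Mul(-8, Add(-1363, Mul(Rational(383, 9), a, Pow(Add(-12, F), -1)))) = Add(10904, Mul(Rational(-3064, 9), a, Pow(Add(-12, F), -1))))
Add(524406, Mul(-1, Function('u')(-1659, Function('H')(-18)))) = Add(524406, Mul(-1, Mul(Rational(8, 9), Pow(Add(-12, 0), -1), Add(-147204, Mul(-383, -1659), Mul(12267, 0))))) = Add(524406, Mul(-1, Mul(Rational(8, 9), Pow(-12, -1), Add(-147204, 635397, 0)))) = Add(524406, Mul(-1, Mul(Rational(8, 9), Rational(-1, 12), 488193))) = Add(524406, Mul(-1, Rational(-325462, 9))) = Add(524406, Rational(325462, 9)) = Rational(5045116, 9)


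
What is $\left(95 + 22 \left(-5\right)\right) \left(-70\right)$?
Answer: $1050$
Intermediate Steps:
$\left(95 + 22 \left(-5\right)\right) \left(-70\right) = \left(95 - 110\right) \left(-70\right) = \left(-15\right) \left(-70\right) = 1050$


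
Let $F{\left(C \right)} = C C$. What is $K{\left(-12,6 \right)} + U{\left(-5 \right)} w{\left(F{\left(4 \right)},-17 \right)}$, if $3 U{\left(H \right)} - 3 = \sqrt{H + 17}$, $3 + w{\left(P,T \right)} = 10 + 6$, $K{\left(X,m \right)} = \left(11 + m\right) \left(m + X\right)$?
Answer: $-89 + \frac{26 \sqrt{3}}{3} \approx -73.989$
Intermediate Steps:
$F{\left(C \right)} = C^{2}$
$K{\left(X,m \right)} = \left(11 + m\right) \left(X + m\right)$
$w{\left(P,T \right)} = 13$ ($w{\left(P,T \right)} = -3 + \left(10 + 6\right) = -3 + 16 = 13$)
$U{\left(H \right)} = 1 + \frac{\sqrt{17 + H}}{3}$ ($U{\left(H \right)} = 1 + \frac{\sqrt{H + 17}}{3} = 1 + \frac{\sqrt{17 + H}}{3}$)
$K{\left(-12,6 \right)} + U{\left(-5 \right)} w{\left(F{\left(4 \right)},-17 \right)} = \left(6^{2} + 11 \left(-12\right) + 11 \cdot 6 - 72\right) + \left(1 + \frac{\sqrt{17 - 5}}{3}\right) 13 = \left(36 - 132 + 66 - 72\right) + \left(1 + \frac{\sqrt{12}}{3}\right) 13 = -102 + \left(1 + \frac{2 \sqrt{3}}{3}\right) 13 = -102 + \left(13 + \frac{26 \sqrt{3}}{3}\right) = -89 + \frac{26 \sqrt{3}}{3}$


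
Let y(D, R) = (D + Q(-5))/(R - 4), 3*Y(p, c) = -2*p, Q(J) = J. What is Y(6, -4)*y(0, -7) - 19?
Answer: -229/11 ≈ -20.818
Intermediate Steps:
Y(p, c) = -2*p/3 (Y(p, c) = (-2*p)/3 = -2*p/3)
y(D, R) = (-5 + D)/(-4 + R) (y(D, R) = (D - 5)/(R - 4) = (-5 + D)/(-4 + R))
Y(6, -4)*y(0, -7) - 19 = (-⅔*6)*((-5 + 0)/(-4 - 7)) - 19 = -4*(-5)/(-11) - 19 = -(-4)*(-5)/11 - 19 = -4*5/11 - 19 = -20/11 - 19 = -229/11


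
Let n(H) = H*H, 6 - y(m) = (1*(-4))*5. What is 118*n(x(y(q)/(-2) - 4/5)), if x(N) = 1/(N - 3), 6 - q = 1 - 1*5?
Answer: 1475/3528 ≈ 0.41808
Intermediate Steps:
q = 10 (q = 6 - (1 - 1*5) = 6 - (1 - 5) = 6 - 1*(-4) = 6 + 4 = 10)
y(m) = 26 (y(m) = 6 - 1*(-4)*5 = 6 - (-4)*5 = 6 - 1*(-20) = 6 + 20 = 26)
x(N) = 1/(-3 + N)
n(H) = H²
118*n(x(y(q)/(-2) - 4/5)) = 118*(1/(-3 + (26/(-2) - 4/5)))² = 118*(1/(-3 + (26*(-½) - 4*⅕)))² = 118*(1/(-3 + (-13 - ⅘)))² = 118*(1/(-3 - 69/5))² = 118*(1/(-84/5))² = 118*(-5/84)² = 118*(25/7056) = 1475/3528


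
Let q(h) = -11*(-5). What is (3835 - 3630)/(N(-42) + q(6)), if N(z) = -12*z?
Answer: 205/559 ≈ 0.36673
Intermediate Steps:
q(h) = 55
(3835 - 3630)/(N(-42) + q(6)) = (3835 - 3630)/(-12*(-42) + 55) = 205/(504 + 55) = 205/559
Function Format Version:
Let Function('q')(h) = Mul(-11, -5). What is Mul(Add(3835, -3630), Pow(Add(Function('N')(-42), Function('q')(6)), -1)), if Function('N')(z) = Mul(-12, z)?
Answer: Rational(205, 559) ≈ 0.36673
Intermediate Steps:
Function('q')(h) = 55
Mul(Add(3835, -3630), Pow(Add(Function('N')(-42), Function('q')(6)), -1)) = Mul(Add(3835, -3630), Pow(Add(Mul(-12, -42), 55), -1)) = Mul(205, Pow(Add(504, 55), -1)) = Mul(205, Pow(559, -1)) = Mul(205, Rational(1, 559)) = Rational(205, 559)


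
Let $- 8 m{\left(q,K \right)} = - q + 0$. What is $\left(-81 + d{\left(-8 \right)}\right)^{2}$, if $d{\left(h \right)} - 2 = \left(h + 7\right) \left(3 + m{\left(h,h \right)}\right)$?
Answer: $6561$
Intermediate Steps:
$m{\left(q,K \right)} = \frac{q}{8}$ ($m{\left(q,K \right)} = - \frac{- q + 0}{8} = - \frac{\left(-1\right) q}{8} = \frac{q}{8}$)
$d{\left(h \right)} = 2 + \left(3 + \frac{h}{8}\right) \left(7 + h\right)$ ($d{\left(h \right)} = 2 + \left(h + 7\right) \left(3 + \frac{h}{8}\right) = 2 + \left(7 + h\right) \left(3 + \frac{h}{8}\right) = 2 + \left(3 + \frac{h}{8}\right) \left(7 + h\right)$)
$\left(-81 + d{\left(-8 \right)}\right)^{2} = \left(-81 + \left(23 + \frac{\left(-8\right)^{2}}{8} + \frac{31}{8} \left(-8\right)\right)\right)^{2} = \left(-81 + \left(23 + \frac{1}{8} \cdot 64 - 31\right)\right)^{2} = \left(-81 + \left(23 + 8 - 31\right)\right)^{2} = \left(-81 + 0\right)^{2} = \left(-81\right)^{2} = 6561$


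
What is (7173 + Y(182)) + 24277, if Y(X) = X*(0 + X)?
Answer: 64574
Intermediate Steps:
Y(X) = X² (Y(X) = X*X = X²)
(7173 + Y(182)) + 24277 = (7173 + 182²) + 24277 = (7173 + 33124) + 24277 = 40297 + 24277 = 64574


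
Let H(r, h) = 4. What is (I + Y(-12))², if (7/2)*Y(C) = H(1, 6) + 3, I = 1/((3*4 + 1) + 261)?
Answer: 301401/75076 ≈ 4.0146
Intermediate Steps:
I = 1/274 (I = 1/((12 + 1) + 261) = 1/(13 + 261) = 1/274 ≈ 0.0036496)
Y(C) = 2 (Y(C) = 2*(4 + 3)/7 = (2/7)*7 = 2)
(I + Y(-12))² = (1/274 + 2)² = (549/274)² = 301401/75076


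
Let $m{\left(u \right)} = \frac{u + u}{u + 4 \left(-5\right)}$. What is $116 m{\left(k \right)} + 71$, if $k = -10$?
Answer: $\frac{445}{3} \approx 148.33$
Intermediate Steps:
$m{\left(u \right)} = \frac{2 u}{-20 + u}$ ($m{\left(u \right)} = \frac{2 u}{u - 20} = \frac{2 u}{-20 + u}$)
$116 m{\left(k \right)} + 71 = 116 \cdot 2 \left(-10\right) \frac{1}{-20 - 10} + 71 = 116 \cdot 2 \left(-10\right) \frac{1}{-30} + 71 = 116 \cdot 2 \left(-10\right) \left(- \frac{1}{30}\right) + 71 = 116 \cdot \frac{2}{3} + 71 = \frac{232}{3} + 71 = \frac{445}{3}$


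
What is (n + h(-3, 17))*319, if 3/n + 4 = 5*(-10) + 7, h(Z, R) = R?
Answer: 253924/47 ≈ 5402.6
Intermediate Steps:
n = -3/47 (n = 3/(-4 + (5*(-10) + 7)) = 3/(-4 + (-50 + 7)) = 3/(-4 - 43) = 3/(-47) = 3*(-1/47) = -3/47 ≈ -0.063830)
(n + h(-3, 17))*319 = (-3/47 + 17)*319 = (796/47)*319 = 253924/47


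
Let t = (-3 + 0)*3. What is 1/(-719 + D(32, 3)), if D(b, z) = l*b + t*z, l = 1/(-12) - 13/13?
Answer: -3/2342 ≈ -0.0012810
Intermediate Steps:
l = -13/12 (l = 1*(-1/12) - 13*1/13 = -1/12 - 1 = -13/12 ≈ -1.0833)
t = -9 (t = -3*3 = -9)
D(b, z) = -9*z - 13*b/12 (D(b, z) = -13*b/12 - 9*z = -9*z - 13*b/12)
1/(-719 + D(32, 3)) = 1/(-719 + (-9*3 - 13/12*32)) = 1/(-719 + (-27 - 104/3)) = 1/(-719 - 185/3) = 1/(-2342/3) = -3/2342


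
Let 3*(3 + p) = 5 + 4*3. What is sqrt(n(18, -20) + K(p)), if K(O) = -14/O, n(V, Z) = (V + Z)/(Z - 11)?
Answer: I*sqrt(19933)/62 ≈ 2.2772*I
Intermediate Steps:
n(V, Z) = (V + Z)/(-11 + Z)
p = 8/3 (p = -3 + (5 + 4*3)/3 = -3 + (5 + 12)/3 = -3 + (1/3)*17 = -3 + 17/3 = 8/3 ≈ 2.6667)
sqrt(n(18, -20) + K(p)) = sqrt((18 - 20)/(-11 - 20) - 14/8/3) = sqrt(-2/(-31) - 14*3/8) = sqrt(-1/31*(-2) - 21/4) = sqrt(2/31 - 21/4) = sqrt(-643/124) = I*sqrt(19933)/62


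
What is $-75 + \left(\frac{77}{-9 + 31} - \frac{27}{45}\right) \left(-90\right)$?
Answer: $-336$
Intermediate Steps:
$-75 + \left(\frac{77}{-9 + 31} - \frac{27}{45}\right) \left(-90\right) = -75 + \left(\frac{77}{22} - \frac{3}{5}\right) \left(-90\right) = -75 + \left(77 \cdot \frac{1}{22} - \frac{3}{5}\right) \left(-90\right) = -75 + \left(\frac{7}{2} - \frac{3}{5}\right) \left(-90\right) = -75 + \frac{29}{10} \left(-90\right) = -75 - 261 = -336$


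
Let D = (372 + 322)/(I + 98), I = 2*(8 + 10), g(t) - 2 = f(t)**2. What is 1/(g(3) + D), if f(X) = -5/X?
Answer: 603/6004 ≈ 0.10043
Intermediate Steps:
g(t) = 2 + 25/t**2 (g(t) = 2 + (-5/t)**2 = 2 + 25/t**2)
I = 36 (I = 2*18 = 36)
D = 347/67 (D = (372 + 322)/(36 + 98) = 694/134 = 694*(1/134) = 347/67 ≈ 5.1791)
1/(g(3) + D) = 1/((2 + 25/3**2) + 347/67) = 1/((2 + 25*(1/9)) + 347/67) = 1/((2 + 25/9) + 347/67) = 1/(43/9 + 347/67) = 1/(6004/603) = 603/6004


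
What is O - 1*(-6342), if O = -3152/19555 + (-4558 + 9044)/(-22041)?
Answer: 2733319353248/431011755 ≈ 6341.6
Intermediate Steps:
O = -157196962/431011755 (O = -3152*1/19555 + 4486*(-1/22041) = -3152/19555 - 4486/22041 = -157196962/431011755 ≈ -0.36472)
O - 1*(-6342) = -157196962/431011755 - 1*(-6342) = -157196962/431011755 + 6342 = 2733319353248/431011755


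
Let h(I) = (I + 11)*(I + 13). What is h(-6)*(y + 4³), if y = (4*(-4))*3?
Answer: 560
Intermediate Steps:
h(I) = (11 + I)*(13 + I)
y = -48 (y = -16*3 = -48)
h(-6)*(y + 4³) = (143 + (-6)² + 24*(-6))*(-48 + 4³) = (143 + 36 - 144)*(-48 + 64) = 35*16 = 560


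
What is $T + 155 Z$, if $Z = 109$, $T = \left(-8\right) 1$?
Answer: $16887$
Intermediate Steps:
$T = -8$
$T + 155 Z = -8 + 155 \cdot 109 = -8 + 16895 = 16887$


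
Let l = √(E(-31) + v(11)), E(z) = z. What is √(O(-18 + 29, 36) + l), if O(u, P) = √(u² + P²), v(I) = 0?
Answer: √(√1417 + I*√31) ≈ 6.1521 + 0.45251*I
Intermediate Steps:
O(u, P) = √(P² + u²)
l = I*√31 (l = √(-31 + 0) = √(-31) = I*√31 ≈ 5.5678*I)
√(O(-18 + 29, 36) + l) = √(√(36² + (-18 + 29)²) + I*√31) = √(√(1296 + 11²) + I*√31) = √(√(1296 + 121) + I*√31) = √(√1417 + I*√31)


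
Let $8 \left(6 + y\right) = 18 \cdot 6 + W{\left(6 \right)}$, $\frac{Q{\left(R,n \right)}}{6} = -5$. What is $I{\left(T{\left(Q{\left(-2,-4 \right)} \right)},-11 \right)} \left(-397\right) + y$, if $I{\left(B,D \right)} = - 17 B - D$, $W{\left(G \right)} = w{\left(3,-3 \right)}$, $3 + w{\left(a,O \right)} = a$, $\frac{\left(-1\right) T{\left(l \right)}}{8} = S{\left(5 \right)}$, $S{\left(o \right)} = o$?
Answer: $- \frac{548639}{2} \approx -2.7432 \cdot 10^{5}$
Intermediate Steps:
$Q{\left(R,n \right)} = -30$ ($Q{\left(R,n \right)} = 6 \left(-5\right) = -30$)
$T{\left(l \right)} = -40$ ($T{\left(l \right)} = \left(-8\right) 5 = -40$)
$w{\left(a,O \right)} = -3 + a$
$W{\left(G \right)} = 0$ ($W{\left(G \right)} = -3 + 3 = 0$)
$I{\left(B,D \right)} = - D - 17 B$
$y = \frac{15}{2}$ ($y = -6 + \frac{18 \cdot 6 + 0}{8} = -6 + \frac{108 + 0}{8} = -6 + \frac{1}{8} \cdot 108 = -6 + \frac{27}{2} = \frac{15}{2} \approx 7.5$)
$I{\left(T{\left(Q{\left(-2,-4 \right)} \right)},-11 \right)} \left(-397\right) + y = \left(\left(-1\right) \left(-11\right) - -680\right) \left(-397\right) + \frac{15}{2} = \left(11 + 680\right) \left(-397\right) + \frac{15}{2} = 691 \left(-397\right) + \frac{15}{2} = -274327 + \frac{15}{2} = - \frac{548639}{2}$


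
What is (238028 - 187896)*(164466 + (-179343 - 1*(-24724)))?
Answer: 493649804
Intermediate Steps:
(238028 - 187896)*(164466 + (-179343 - 1*(-24724))) = 50132*(164466 + (-179343 + 24724)) = 50132*(164466 - 154619) = 50132*9847 = 493649804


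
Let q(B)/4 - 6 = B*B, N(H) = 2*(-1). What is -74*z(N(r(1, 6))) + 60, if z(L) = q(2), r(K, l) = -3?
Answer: -2900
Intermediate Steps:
N(H) = -2
q(B) = 24 + 4*B**2 (q(B) = 24 + 4*(B*B) = 24 + 4*B**2)
z(L) = 40 (z(L) = 24 + 4*2**2 = 24 + 4*4 = 24 + 16 = 40)
-74*z(N(r(1, 6))) + 60 = -74*40 + 60 = -2960 + 60 = -2900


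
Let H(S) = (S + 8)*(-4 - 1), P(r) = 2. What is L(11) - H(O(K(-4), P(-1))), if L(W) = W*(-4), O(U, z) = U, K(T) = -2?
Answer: -14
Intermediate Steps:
H(S) = -40 - 5*S (H(S) = (8 + S)*(-5) = -40 - 5*S)
L(W) = -4*W
L(11) - H(O(K(-4), P(-1))) = -4*11 - (-40 - 5*(-2)) = -44 - (-40 + 10) = -44 - 1*(-30) = -44 + 30 = -14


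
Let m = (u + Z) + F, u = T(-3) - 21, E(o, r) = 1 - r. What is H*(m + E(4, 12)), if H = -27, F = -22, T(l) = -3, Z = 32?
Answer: 675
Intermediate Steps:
u = -24 (u = -3 - 21 = -24)
m = -14 (m = (-24 + 32) - 22 = 8 - 22 = -14)
H*(m + E(4, 12)) = -27*(-14 + (1 - 1*12)) = -27*(-14 + (1 - 12)) = -27*(-14 - 11) = -27*(-25) = 675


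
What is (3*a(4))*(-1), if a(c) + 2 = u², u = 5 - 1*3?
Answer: -6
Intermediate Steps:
u = 2 (u = 5 - 3 = 2)
a(c) = 2 (a(c) = -2 + 2² = -2 + 4 = 2)
(3*a(4))*(-1) = (3*2)*(-1) = 6*(-1) = -6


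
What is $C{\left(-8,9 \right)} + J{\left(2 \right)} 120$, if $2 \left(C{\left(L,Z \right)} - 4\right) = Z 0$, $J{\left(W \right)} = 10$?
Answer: $1204$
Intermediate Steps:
$C{\left(L,Z \right)} = 4$ ($C{\left(L,Z \right)} = 4 + \frac{Z 0}{2} = 4 + \frac{1}{2} \cdot 0 = 4 + 0 = 4$)
$C{\left(-8,9 \right)} + J{\left(2 \right)} 120 = 4 + 10 \cdot 120 = 4 + 1200 = 1204$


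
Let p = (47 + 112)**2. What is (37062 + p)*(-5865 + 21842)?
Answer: 996054111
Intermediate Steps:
p = 25281 (p = 159**2 = 25281)
(37062 + p)*(-5865 + 21842) = (37062 + 25281)*(-5865 + 21842) = 62343*15977 = 996054111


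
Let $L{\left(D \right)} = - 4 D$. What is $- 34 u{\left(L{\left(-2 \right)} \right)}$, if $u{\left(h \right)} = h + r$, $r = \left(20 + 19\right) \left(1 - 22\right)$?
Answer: $27574$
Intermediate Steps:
$r = -819$ ($r = 39 \left(-21\right) = -819$)
$u{\left(h \right)} = -819 + h$ ($u{\left(h \right)} = h - 819 = -819 + h$)
$- 34 u{\left(L{\left(-2 \right)} \right)} = - 34 \left(-819 - -8\right) = - 34 \left(-819 + 8\right) = \left(-34\right) \left(-811\right) = 27574$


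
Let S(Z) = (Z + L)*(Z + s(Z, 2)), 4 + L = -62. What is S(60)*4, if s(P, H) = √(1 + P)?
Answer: -1440 - 24*√61 ≈ -1627.4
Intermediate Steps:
L = -66 (L = -4 - 62 = -66)
S(Z) = (-66 + Z)*(Z + √(1 + Z)) (S(Z) = (Z - 66)*(Z + √(1 + Z)) = (-66 + Z)*(Z + √(1 + Z)))
S(60)*4 = (60² - 66*60 - 66*√(1 + 60) + 60*√(1 + 60))*4 = (3600 - 3960 - 66*√61 + 60*√61)*4 = (-360 - 6*√61)*4 = -1440 - 24*√61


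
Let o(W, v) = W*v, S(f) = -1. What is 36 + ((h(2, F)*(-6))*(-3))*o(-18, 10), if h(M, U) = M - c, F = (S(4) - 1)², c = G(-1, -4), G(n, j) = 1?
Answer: -3204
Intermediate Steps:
c = 1
F = 4 (F = (-1 - 1)² = (-2)² = 4)
h(M, U) = -1 + M (h(M, U) = M - 1*1 = M - 1 = -1 + M)
36 + ((h(2, F)*(-6))*(-3))*o(-18, 10) = 36 + (((-1 + 2)*(-6))*(-3))*(-18*10) = 36 + ((1*(-6))*(-3))*(-180) = 36 - 6*(-3)*(-180) = 36 + 18*(-180) = 36 - 3240 = -3204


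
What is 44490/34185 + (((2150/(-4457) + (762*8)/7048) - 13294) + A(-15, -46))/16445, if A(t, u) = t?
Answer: 72428534838039/147162360551635 ≈ 0.49217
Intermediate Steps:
44490/34185 + (((2150/(-4457) + (762*8)/7048) - 13294) + A(-15, -46))/16445 = 44490/34185 + (((2150/(-4457) + (762*8)/7048) - 13294) - 15)/16445 = 44490*(1/34185) + (((2150*(-1/4457) + 6096*(1/7048)) - 13294) - 15)*(1/16445) = 2966/2279 + (((-2150/4457 + 762/881) - 13294) - 15)*(1/16445) = 2966/2279 + ((1502084/3926617 - 13294) - 15)*(1/16445) = 2966/2279 + (-52198944314/3926617 - 15)*(1/16445) = 2966/2279 - 52257843569/3926617*1/16445 = 2966/2279 - 52257843569/64573216565 = 72428534838039/147162360551635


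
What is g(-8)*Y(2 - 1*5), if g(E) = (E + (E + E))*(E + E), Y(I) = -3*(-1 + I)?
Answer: 4608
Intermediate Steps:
Y(I) = 3 - 3*I
g(E) = 6*E² (g(E) = (E + 2*E)*(2*E) = (3*E)*(2*E) = 6*E²)
g(-8)*Y(2 - 1*5) = (6*(-8)²)*(3 - 3*(2 - 1*5)) = (6*64)*(3 - 3*(2 - 5)) = 384*(3 - 3*(-3)) = 384*(3 + 9) = 384*12 = 4608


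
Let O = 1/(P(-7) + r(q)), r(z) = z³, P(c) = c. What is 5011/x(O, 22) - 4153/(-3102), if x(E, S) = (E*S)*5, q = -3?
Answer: -24001969/15510 ≈ -1547.5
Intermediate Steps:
O = -1/34 (O = 1/(-7 + (-3)³) = 1/(-7 - 27) = 1/(-34) = -1/34 ≈ -0.029412)
x(E, S) = 5*E*S
5011/x(O, 22) - 4153/(-3102) = 5011/((5*(-1/34)*22)) - 4153/(-3102) = 5011/(-55/17) - 4153*(-1/3102) = 5011*(-17/55) + 4153/3102 = -85187/55 + 4153/3102 = -24001969/15510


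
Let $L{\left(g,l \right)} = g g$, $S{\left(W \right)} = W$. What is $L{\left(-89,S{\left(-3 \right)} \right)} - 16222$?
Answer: $-8301$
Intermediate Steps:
$L{\left(g,l \right)} = g^{2}$
$L{\left(-89,S{\left(-3 \right)} \right)} - 16222 = \left(-89\right)^{2} - 16222 = 7921 - 16222 = -8301$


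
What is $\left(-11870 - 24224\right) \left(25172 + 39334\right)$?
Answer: $-2328279564$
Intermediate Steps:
$\left(-11870 - 24224\right) \left(25172 + 39334\right) = \left(-36094\right) 64506 = -2328279564$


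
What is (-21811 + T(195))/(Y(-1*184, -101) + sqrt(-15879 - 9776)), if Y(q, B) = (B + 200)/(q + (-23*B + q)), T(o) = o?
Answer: -522958590/12256757647 + 10327111550*I*sqrt(25655)/12256757647 ≈ -0.042667 + 134.96*I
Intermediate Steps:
Y(q, B) = (200 + B)/(-23*B + 2*q) (Y(q, B) = (200 + B)/(q + (q - 23*B)) = (200 + B)/(-23*B + 2*q))
(-21811 + T(195))/(Y(-1*184, -101) + sqrt(-15879 - 9776)) = (-21811 + 195)/((200 - 101)/(-23*(-101) + 2*(-1*184)) + sqrt(-15879 - 9776)) = -21616/(99/(2323 + 2*(-184)) + sqrt(-25655)) = -21616/(99/(2323 - 368) + I*sqrt(25655)) = -21616/(99/1955 + I*sqrt(25655))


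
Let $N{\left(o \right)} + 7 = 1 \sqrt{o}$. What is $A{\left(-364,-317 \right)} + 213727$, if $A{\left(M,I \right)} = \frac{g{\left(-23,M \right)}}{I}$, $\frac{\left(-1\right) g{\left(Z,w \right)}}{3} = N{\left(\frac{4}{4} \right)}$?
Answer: $\frac{67751441}{317} \approx 2.1373 \cdot 10^{5}$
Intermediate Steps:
$N{\left(o \right)} = -7 + \sqrt{o}$ ($N{\left(o \right)} = -7 + 1 \sqrt{o} = -7 + \sqrt{o}$)
$g{\left(Z,w \right)} = 18$ ($g{\left(Z,w \right)} = - 3 \left(-7 + \sqrt{\frac{4}{4}}\right) = - 3 \left(-7 + \sqrt{4 \cdot \frac{1}{4}}\right) = - 3 \left(-7 + \sqrt{1}\right) = - 3 \left(-7 + 1\right) = \left(-3\right) \left(-6\right) = 18$)
$A{\left(M,I \right)} = \frac{18}{I}$
$A{\left(-364,-317 \right)} + 213727 = \frac{18}{-317} + 213727 = 18 \left(- \frac{1}{317}\right) + 213727 = - \frac{18}{317} + 213727 = \frac{67751441}{317}$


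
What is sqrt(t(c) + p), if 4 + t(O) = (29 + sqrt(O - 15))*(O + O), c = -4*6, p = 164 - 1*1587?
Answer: sqrt(-2819 - 48*I*sqrt(39)) ≈ 2.8189 - 53.169*I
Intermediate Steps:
p = -1423 (p = 164 - 1587 = -1423)
c = -24
t(O) = -4 + 2*O*(29 + sqrt(-15 + O)) (t(O) = -4 + (29 + sqrt(O - 15))*(O + O) = -4 + (29 + sqrt(-15 + O))*(2*O) = -4 + 2*O*(29 + sqrt(-15 + O)))
sqrt(t(c) + p) = sqrt((-4 + 58*(-24) + 2*(-24)*sqrt(-15 - 24)) - 1423) = sqrt((-4 - 1392 + 2*(-24)*sqrt(-39)) - 1423) = sqrt((-4 - 1392 + 2*(-24)*(I*sqrt(39))) - 1423) = sqrt((-4 - 1392 - 48*I*sqrt(39)) - 1423) = sqrt((-1396 - 48*I*sqrt(39)) - 1423) = sqrt(-2819 - 48*I*sqrt(39))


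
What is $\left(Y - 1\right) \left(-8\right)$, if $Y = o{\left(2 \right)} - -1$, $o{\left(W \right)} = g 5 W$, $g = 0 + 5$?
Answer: $-400$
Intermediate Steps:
$g = 5$
$o{\left(W \right)} = 25 W$ ($o{\left(W \right)} = 5 \cdot 5 W = 25 W$)
$Y = 51$ ($Y = 25 \cdot 2 - -1 = 50 + 1 = 51$)
$\left(Y - 1\right) \left(-8\right) = \left(51 - 1\right) \left(-8\right) = 50 \left(-8\right) = -400$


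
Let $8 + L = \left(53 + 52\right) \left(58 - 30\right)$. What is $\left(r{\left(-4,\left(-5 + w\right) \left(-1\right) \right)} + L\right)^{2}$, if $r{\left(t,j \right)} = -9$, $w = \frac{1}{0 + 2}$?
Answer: $8543929$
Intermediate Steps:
$w = \frac{1}{2} \approx 0.5$
$L = 2932$ ($L = -8 + \left(53 + 52\right) \left(58 - 30\right) = -8 + 105 \cdot 28 = -8 + 2940 = 2932$)
$\left(r{\left(-4,\left(-5 + w\right) \left(-1\right) \right)} + L\right)^{2} = \left(-9 + 2932\right)^{2} = 2923^{2} = 8543929$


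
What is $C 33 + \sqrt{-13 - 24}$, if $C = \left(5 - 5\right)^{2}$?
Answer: $i \sqrt{37} \approx 6.0828 i$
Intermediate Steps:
$C = 0$ ($C = 0^{2} = 0$)
$C 33 + \sqrt{-13 - 24} = 0 \cdot 33 + \sqrt{-13 - 24} = 0 + \sqrt{-37} = 0 + i \sqrt{37} = i \sqrt{37}$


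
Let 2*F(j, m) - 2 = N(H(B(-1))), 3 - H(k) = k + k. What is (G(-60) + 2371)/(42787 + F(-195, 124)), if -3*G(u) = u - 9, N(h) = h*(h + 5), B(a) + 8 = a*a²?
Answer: 2394/43061 ≈ 0.055596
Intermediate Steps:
B(a) = -8 + a³ (B(a) = -8 + a*a² = -8 + a³)
H(k) = 3 - 2*k (H(k) = 3 - (k + k) = 3 - 2*k)
N(h) = h*(5 + h)
G(u) = 3 - u/3 (G(u) = -(u - 9)/3 = -(-9 + u)/3 = 3 - u/3)
F(j, m) = 274 (F(j, m) = 1 + ((3 - 2*(-8 + (-1)³))*(5 + (3 - 2*(-8 + (-1)³))))/2 = 1 + ((3 - 2*(-8 - 1))*(5 + (3 - 2*(-8 - 1))))/2 = 1 + ((3 - 2*(-9))*(5 + (3 - 2*(-9))))/2 = 1 + ((3 + 18)*(5 + (3 + 18)))/2 = 1 + (21*(5 + 21))/2 = 1 + (21*26)/2 = 1 + (½)*546 = 1 + 273 = 274)
(G(-60) + 2371)/(42787 + F(-195, 124)) = ((3 - ⅓*(-60)) + 2371)/(42787 + 274) = ((3 + 20) + 2371)/43061 = (23 + 2371)*(1/43061) = 2394*(1/43061) = 2394/43061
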